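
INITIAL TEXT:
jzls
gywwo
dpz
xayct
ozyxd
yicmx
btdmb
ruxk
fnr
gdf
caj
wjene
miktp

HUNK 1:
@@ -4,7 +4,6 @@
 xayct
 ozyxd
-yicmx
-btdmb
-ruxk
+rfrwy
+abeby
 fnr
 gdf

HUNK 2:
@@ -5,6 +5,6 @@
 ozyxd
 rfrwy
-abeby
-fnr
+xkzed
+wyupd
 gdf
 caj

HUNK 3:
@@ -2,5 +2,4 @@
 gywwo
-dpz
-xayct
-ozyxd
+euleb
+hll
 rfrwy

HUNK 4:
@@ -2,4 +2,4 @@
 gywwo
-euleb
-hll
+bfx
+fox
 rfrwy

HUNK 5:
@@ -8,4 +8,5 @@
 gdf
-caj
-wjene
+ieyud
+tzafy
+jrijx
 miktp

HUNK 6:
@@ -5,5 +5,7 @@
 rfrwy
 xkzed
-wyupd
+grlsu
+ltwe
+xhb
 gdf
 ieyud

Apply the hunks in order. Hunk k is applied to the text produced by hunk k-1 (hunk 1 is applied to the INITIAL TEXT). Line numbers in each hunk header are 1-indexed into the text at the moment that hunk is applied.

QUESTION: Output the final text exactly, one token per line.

Hunk 1: at line 4 remove [yicmx,btdmb,ruxk] add [rfrwy,abeby] -> 12 lines: jzls gywwo dpz xayct ozyxd rfrwy abeby fnr gdf caj wjene miktp
Hunk 2: at line 5 remove [abeby,fnr] add [xkzed,wyupd] -> 12 lines: jzls gywwo dpz xayct ozyxd rfrwy xkzed wyupd gdf caj wjene miktp
Hunk 3: at line 2 remove [dpz,xayct,ozyxd] add [euleb,hll] -> 11 lines: jzls gywwo euleb hll rfrwy xkzed wyupd gdf caj wjene miktp
Hunk 4: at line 2 remove [euleb,hll] add [bfx,fox] -> 11 lines: jzls gywwo bfx fox rfrwy xkzed wyupd gdf caj wjene miktp
Hunk 5: at line 8 remove [caj,wjene] add [ieyud,tzafy,jrijx] -> 12 lines: jzls gywwo bfx fox rfrwy xkzed wyupd gdf ieyud tzafy jrijx miktp
Hunk 6: at line 5 remove [wyupd] add [grlsu,ltwe,xhb] -> 14 lines: jzls gywwo bfx fox rfrwy xkzed grlsu ltwe xhb gdf ieyud tzafy jrijx miktp

Answer: jzls
gywwo
bfx
fox
rfrwy
xkzed
grlsu
ltwe
xhb
gdf
ieyud
tzafy
jrijx
miktp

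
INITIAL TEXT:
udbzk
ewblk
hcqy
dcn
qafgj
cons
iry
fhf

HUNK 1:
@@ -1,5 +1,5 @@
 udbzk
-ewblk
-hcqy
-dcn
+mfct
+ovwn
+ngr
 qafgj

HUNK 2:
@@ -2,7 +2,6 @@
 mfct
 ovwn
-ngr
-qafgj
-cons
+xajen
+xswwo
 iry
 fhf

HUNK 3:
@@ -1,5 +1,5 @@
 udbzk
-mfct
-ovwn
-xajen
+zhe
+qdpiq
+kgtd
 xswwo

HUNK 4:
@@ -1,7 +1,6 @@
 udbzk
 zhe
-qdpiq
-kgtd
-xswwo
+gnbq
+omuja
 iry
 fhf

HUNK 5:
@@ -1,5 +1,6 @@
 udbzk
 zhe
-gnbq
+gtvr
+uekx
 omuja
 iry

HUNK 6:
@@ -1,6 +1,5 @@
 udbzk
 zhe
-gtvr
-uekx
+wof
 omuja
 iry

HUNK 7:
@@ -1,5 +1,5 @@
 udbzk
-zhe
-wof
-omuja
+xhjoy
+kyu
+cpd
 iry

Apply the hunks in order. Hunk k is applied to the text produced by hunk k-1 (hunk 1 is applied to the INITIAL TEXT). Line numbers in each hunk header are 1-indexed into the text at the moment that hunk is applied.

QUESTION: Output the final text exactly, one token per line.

Answer: udbzk
xhjoy
kyu
cpd
iry
fhf

Derivation:
Hunk 1: at line 1 remove [ewblk,hcqy,dcn] add [mfct,ovwn,ngr] -> 8 lines: udbzk mfct ovwn ngr qafgj cons iry fhf
Hunk 2: at line 2 remove [ngr,qafgj,cons] add [xajen,xswwo] -> 7 lines: udbzk mfct ovwn xajen xswwo iry fhf
Hunk 3: at line 1 remove [mfct,ovwn,xajen] add [zhe,qdpiq,kgtd] -> 7 lines: udbzk zhe qdpiq kgtd xswwo iry fhf
Hunk 4: at line 1 remove [qdpiq,kgtd,xswwo] add [gnbq,omuja] -> 6 lines: udbzk zhe gnbq omuja iry fhf
Hunk 5: at line 1 remove [gnbq] add [gtvr,uekx] -> 7 lines: udbzk zhe gtvr uekx omuja iry fhf
Hunk 6: at line 1 remove [gtvr,uekx] add [wof] -> 6 lines: udbzk zhe wof omuja iry fhf
Hunk 7: at line 1 remove [zhe,wof,omuja] add [xhjoy,kyu,cpd] -> 6 lines: udbzk xhjoy kyu cpd iry fhf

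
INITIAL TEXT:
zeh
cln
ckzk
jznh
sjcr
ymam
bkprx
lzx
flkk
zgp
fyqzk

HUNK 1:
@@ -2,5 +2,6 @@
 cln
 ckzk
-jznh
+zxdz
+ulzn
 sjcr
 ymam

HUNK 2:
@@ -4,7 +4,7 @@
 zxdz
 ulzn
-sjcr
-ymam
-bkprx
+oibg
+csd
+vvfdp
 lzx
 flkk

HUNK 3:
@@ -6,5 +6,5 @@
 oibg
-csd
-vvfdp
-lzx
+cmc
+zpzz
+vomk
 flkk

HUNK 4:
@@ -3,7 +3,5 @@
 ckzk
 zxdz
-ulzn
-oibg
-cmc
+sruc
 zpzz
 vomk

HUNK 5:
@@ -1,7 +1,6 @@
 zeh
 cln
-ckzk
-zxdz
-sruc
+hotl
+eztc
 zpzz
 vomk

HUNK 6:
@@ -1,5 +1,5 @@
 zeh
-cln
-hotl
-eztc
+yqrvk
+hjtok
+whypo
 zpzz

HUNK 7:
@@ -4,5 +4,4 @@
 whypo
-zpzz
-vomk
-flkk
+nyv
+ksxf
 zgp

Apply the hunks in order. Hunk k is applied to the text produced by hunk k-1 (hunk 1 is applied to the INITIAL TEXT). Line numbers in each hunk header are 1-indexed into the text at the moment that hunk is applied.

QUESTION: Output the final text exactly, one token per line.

Answer: zeh
yqrvk
hjtok
whypo
nyv
ksxf
zgp
fyqzk

Derivation:
Hunk 1: at line 2 remove [jznh] add [zxdz,ulzn] -> 12 lines: zeh cln ckzk zxdz ulzn sjcr ymam bkprx lzx flkk zgp fyqzk
Hunk 2: at line 4 remove [sjcr,ymam,bkprx] add [oibg,csd,vvfdp] -> 12 lines: zeh cln ckzk zxdz ulzn oibg csd vvfdp lzx flkk zgp fyqzk
Hunk 3: at line 6 remove [csd,vvfdp,lzx] add [cmc,zpzz,vomk] -> 12 lines: zeh cln ckzk zxdz ulzn oibg cmc zpzz vomk flkk zgp fyqzk
Hunk 4: at line 3 remove [ulzn,oibg,cmc] add [sruc] -> 10 lines: zeh cln ckzk zxdz sruc zpzz vomk flkk zgp fyqzk
Hunk 5: at line 1 remove [ckzk,zxdz,sruc] add [hotl,eztc] -> 9 lines: zeh cln hotl eztc zpzz vomk flkk zgp fyqzk
Hunk 6: at line 1 remove [cln,hotl,eztc] add [yqrvk,hjtok,whypo] -> 9 lines: zeh yqrvk hjtok whypo zpzz vomk flkk zgp fyqzk
Hunk 7: at line 4 remove [zpzz,vomk,flkk] add [nyv,ksxf] -> 8 lines: zeh yqrvk hjtok whypo nyv ksxf zgp fyqzk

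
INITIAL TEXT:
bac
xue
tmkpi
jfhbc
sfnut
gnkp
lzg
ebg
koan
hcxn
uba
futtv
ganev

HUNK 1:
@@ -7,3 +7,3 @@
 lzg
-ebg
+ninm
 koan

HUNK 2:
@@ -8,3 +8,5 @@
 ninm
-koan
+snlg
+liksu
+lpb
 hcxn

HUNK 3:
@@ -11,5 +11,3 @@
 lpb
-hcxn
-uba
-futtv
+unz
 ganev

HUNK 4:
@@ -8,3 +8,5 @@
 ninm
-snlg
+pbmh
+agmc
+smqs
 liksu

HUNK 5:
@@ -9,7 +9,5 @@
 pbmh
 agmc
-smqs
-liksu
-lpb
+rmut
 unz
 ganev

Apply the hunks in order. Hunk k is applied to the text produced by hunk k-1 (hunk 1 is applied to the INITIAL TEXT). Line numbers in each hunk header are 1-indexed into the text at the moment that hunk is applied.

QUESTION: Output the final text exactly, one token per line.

Hunk 1: at line 7 remove [ebg] add [ninm] -> 13 lines: bac xue tmkpi jfhbc sfnut gnkp lzg ninm koan hcxn uba futtv ganev
Hunk 2: at line 8 remove [koan] add [snlg,liksu,lpb] -> 15 lines: bac xue tmkpi jfhbc sfnut gnkp lzg ninm snlg liksu lpb hcxn uba futtv ganev
Hunk 3: at line 11 remove [hcxn,uba,futtv] add [unz] -> 13 lines: bac xue tmkpi jfhbc sfnut gnkp lzg ninm snlg liksu lpb unz ganev
Hunk 4: at line 8 remove [snlg] add [pbmh,agmc,smqs] -> 15 lines: bac xue tmkpi jfhbc sfnut gnkp lzg ninm pbmh agmc smqs liksu lpb unz ganev
Hunk 5: at line 9 remove [smqs,liksu,lpb] add [rmut] -> 13 lines: bac xue tmkpi jfhbc sfnut gnkp lzg ninm pbmh agmc rmut unz ganev

Answer: bac
xue
tmkpi
jfhbc
sfnut
gnkp
lzg
ninm
pbmh
agmc
rmut
unz
ganev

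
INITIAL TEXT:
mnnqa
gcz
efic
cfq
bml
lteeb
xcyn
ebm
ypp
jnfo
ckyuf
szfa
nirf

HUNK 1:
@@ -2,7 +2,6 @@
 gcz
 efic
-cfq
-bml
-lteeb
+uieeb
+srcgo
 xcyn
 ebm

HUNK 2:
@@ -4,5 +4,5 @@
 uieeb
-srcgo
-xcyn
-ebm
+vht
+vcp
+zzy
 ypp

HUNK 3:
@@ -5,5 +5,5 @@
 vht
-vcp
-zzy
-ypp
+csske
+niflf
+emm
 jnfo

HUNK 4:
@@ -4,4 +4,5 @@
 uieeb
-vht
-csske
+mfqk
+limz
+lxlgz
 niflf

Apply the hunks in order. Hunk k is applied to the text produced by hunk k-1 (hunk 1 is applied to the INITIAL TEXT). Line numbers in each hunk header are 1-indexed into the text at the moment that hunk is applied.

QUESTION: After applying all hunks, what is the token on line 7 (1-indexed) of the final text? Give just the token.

Answer: lxlgz

Derivation:
Hunk 1: at line 2 remove [cfq,bml,lteeb] add [uieeb,srcgo] -> 12 lines: mnnqa gcz efic uieeb srcgo xcyn ebm ypp jnfo ckyuf szfa nirf
Hunk 2: at line 4 remove [srcgo,xcyn,ebm] add [vht,vcp,zzy] -> 12 lines: mnnqa gcz efic uieeb vht vcp zzy ypp jnfo ckyuf szfa nirf
Hunk 3: at line 5 remove [vcp,zzy,ypp] add [csske,niflf,emm] -> 12 lines: mnnqa gcz efic uieeb vht csske niflf emm jnfo ckyuf szfa nirf
Hunk 4: at line 4 remove [vht,csske] add [mfqk,limz,lxlgz] -> 13 lines: mnnqa gcz efic uieeb mfqk limz lxlgz niflf emm jnfo ckyuf szfa nirf
Final line 7: lxlgz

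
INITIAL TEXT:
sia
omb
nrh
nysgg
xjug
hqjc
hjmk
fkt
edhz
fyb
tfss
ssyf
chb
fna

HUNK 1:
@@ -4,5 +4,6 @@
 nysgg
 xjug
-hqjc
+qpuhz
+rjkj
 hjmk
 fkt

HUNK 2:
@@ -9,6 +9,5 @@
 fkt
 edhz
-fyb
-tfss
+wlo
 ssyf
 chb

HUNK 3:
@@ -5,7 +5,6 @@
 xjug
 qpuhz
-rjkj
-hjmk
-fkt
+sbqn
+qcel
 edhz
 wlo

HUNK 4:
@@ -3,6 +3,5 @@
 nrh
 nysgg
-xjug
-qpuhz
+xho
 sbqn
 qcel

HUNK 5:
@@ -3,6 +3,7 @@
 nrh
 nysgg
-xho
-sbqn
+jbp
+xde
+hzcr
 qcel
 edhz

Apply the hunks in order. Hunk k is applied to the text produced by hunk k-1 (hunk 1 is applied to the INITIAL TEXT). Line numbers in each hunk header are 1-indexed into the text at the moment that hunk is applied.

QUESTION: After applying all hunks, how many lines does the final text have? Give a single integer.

Answer: 13

Derivation:
Hunk 1: at line 4 remove [hqjc] add [qpuhz,rjkj] -> 15 lines: sia omb nrh nysgg xjug qpuhz rjkj hjmk fkt edhz fyb tfss ssyf chb fna
Hunk 2: at line 9 remove [fyb,tfss] add [wlo] -> 14 lines: sia omb nrh nysgg xjug qpuhz rjkj hjmk fkt edhz wlo ssyf chb fna
Hunk 3: at line 5 remove [rjkj,hjmk,fkt] add [sbqn,qcel] -> 13 lines: sia omb nrh nysgg xjug qpuhz sbqn qcel edhz wlo ssyf chb fna
Hunk 4: at line 3 remove [xjug,qpuhz] add [xho] -> 12 lines: sia omb nrh nysgg xho sbqn qcel edhz wlo ssyf chb fna
Hunk 5: at line 3 remove [xho,sbqn] add [jbp,xde,hzcr] -> 13 lines: sia omb nrh nysgg jbp xde hzcr qcel edhz wlo ssyf chb fna
Final line count: 13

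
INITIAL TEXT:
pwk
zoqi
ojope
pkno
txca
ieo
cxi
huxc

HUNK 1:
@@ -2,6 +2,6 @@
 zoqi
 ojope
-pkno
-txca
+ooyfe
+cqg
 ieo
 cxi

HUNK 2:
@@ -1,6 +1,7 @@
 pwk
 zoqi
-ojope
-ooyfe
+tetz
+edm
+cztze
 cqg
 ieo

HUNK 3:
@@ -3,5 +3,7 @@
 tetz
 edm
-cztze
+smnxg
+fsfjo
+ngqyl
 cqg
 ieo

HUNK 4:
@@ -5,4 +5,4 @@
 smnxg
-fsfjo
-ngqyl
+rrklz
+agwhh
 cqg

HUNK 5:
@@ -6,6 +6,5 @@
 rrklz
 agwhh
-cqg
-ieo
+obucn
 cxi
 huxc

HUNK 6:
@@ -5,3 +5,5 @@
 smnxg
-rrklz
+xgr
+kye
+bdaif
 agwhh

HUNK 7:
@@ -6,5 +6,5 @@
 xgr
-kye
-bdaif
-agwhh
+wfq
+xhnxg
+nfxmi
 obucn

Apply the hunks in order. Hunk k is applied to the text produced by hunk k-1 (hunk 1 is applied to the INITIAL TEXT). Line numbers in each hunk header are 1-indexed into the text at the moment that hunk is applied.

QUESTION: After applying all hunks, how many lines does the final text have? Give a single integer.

Hunk 1: at line 2 remove [pkno,txca] add [ooyfe,cqg] -> 8 lines: pwk zoqi ojope ooyfe cqg ieo cxi huxc
Hunk 2: at line 1 remove [ojope,ooyfe] add [tetz,edm,cztze] -> 9 lines: pwk zoqi tetz edm cztze cqg ieo cxi huxc
Hunk 3: at line 3 remove [cztze] add [smnxg,fsfjo,ngqyl] -> 11 lines: pwk zoqi tetz edm smnxg fsfjo ngqyl cqg ieo cxi huxc
Hunk 4: at line 5 remove [fsfjo,ngqyl] add [rrklz,agwhh] -> 11 lines: pwk zoqi tetz edm smnxg rrklz agwhh cqg ieo cxi huxc
Hunk 5: at line 6 remove [cqg,ieo] add [obucn] -> 10 lines: pwk zoqi tetz edm smnxg rrklz agwhh obucn cxi huxc
Hunk 6: at line 5 remove [rrklz] add [xgr,kye,bdaif] -> 12 lines: pwk zoqi tetz edm smnxg xgr kye bdaif agwhh obucn cxi huxc
Hunk 7: at line 6 remove [kye,bdaif,agwhh] add [wfq,xhnxg,nfxmi] -> 12 lines: pwk zoqi tetz edm smnxg xgr wfq xhnxg nfxmi obucn cxi huxc
Final line count: 12

Answer: 12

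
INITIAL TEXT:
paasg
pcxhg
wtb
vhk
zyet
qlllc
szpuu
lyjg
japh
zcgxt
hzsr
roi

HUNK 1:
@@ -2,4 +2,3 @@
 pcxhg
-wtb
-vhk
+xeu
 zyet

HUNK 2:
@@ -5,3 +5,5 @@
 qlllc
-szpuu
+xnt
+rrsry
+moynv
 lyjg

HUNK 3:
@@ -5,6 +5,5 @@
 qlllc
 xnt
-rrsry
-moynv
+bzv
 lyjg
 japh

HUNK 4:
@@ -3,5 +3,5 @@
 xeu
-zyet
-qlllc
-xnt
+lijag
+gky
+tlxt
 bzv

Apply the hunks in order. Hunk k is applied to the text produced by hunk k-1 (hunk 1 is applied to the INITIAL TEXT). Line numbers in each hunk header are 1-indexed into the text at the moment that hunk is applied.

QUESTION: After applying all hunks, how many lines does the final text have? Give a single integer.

Answer: 12

Derivation:
Hunk 1: at line 2 remove [wtb,vhk] add [xeu] -> 11 lines: paasg pcxhg xeu zyet qlllc szpuu lyjg japh zcgxt hzsr roi
Hunk 2: at line 5 remove [szpuu] add [xnt,rrsry,moynv] -> 13 lines: paasg pcxhg xeu zyet qlllc xnt rrsry moynv lyjg japh zcgxt hzsr roi
Hunk 3: at line 5 remove [rrsry,moynv] add [bzv] -> 12 lines: paasg pcxhg xeu zyet qlllc xnt bzv lyjg japh zcgxt hzsr roi
Hunk 4: at line 3 remove [zyet,qlllc,xnt] add [lijag,gky,tlxt] -> 12 lines: paasg pcxhg xeu lijag gky tlxt bzv lyjg japh zcgxt hzsr roi
Final line count: 12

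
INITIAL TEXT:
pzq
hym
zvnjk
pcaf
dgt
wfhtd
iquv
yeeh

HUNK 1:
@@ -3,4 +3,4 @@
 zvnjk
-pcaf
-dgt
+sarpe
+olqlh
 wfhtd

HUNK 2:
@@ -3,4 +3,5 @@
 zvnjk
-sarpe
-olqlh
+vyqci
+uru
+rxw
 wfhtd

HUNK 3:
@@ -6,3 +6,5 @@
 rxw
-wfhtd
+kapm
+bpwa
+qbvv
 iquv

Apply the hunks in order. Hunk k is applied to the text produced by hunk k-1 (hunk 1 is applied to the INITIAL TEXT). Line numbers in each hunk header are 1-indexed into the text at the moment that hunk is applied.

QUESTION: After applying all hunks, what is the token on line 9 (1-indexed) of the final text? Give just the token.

Hunk 1: at line 3 remove [pcaf,dgt] add [sarpe,olqlh] -> 8 lines: pzq hym zvnjk sarpe olqlh wfhtd iquv yeeh
Hunk 2: at line 3 remove [sarpe,olqlh] add [vyqci,uru,rxw] -> 9 lines: pzq hym zvnjk vyqci uru rxw wfhtd iquv yeeh
Hunk 3: at line 6 remove [wfhtd] add [kapm,bpwa,qbvv] -> 11 lines: pzq hym zvnjk vyqci uru rxw kapm bpwa qbvv iquv yeeh
Final line 9: qbvv

Answer: qbvv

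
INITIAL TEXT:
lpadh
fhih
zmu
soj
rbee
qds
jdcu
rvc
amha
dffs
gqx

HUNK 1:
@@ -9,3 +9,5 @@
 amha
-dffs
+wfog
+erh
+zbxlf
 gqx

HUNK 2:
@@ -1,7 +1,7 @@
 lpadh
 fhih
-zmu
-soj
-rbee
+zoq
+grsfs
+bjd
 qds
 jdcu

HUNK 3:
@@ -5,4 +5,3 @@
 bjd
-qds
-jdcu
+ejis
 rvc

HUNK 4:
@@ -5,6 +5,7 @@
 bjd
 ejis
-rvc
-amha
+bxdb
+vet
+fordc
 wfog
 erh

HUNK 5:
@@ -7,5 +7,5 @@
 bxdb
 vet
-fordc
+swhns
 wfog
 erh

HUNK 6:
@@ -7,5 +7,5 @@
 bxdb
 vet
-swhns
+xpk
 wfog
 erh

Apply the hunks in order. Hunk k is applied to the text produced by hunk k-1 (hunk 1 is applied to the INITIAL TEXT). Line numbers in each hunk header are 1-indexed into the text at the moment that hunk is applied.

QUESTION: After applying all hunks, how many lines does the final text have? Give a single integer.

Answer: 13

Derivation:
Hunk 1: at line 9 remove [dffs] add [wfog,erh,zbxlf] -> 13 lines: lpadh fhih zmu soj rbee qds jdcu rvc amha wfog erh zbxlf gqx
Hunk 2: at line 1 remove [zmu,soj,rbee] add [zoq,grsfs,bjd] -> 13 lines: lpadh fhih zoq grsfs bjd qds jdcu rvc amha wfog erh zbxlf gqx
Hunk 3: at line 5 remove [qds,jdcu] add [ejis] -> 12 lines: lpadh fhih zoq grsfs bjd ejis rvc amha wfog erh zbxlf gqx
Hunk 4: at line 5 remove [rvc,amha] add [bxdb,vet,fordc] -> 13 lines: lpadh fhih zoq grsfs bjd ejis bxdb vet fordc wfog erh zbxlf gqx
Hunk 5: at line 7 remove [fordc] add [swhns] -> 13 lines: lpadh fhih zoq grsfs bjd ejis bxdb vet swhns wfog erh zbxlf gqx
Hunk 6: at line 7 remove [swhns] add [xpk] -> 13 lines: lpadh fhih zoq grsfs bjd ejis bxdb vet xpk wfog erh zbxlf gqx
Final line count: 13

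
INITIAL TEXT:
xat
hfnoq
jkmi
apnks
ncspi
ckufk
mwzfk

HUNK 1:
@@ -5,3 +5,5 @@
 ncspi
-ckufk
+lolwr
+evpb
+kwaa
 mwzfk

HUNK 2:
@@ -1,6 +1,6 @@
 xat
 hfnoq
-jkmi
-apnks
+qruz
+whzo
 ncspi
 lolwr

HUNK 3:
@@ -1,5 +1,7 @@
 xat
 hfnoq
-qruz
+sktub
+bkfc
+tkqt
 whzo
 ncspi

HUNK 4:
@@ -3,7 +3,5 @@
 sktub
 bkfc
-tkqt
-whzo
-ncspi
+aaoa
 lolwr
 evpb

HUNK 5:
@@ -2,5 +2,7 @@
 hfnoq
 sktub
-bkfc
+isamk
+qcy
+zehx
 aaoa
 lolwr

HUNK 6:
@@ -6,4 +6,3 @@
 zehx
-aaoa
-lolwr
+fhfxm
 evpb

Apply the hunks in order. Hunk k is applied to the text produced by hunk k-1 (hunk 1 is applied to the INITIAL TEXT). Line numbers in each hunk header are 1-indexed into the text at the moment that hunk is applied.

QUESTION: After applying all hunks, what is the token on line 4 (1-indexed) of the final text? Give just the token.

Hunk 1: at line 5 remove [ckufk] add [lolwr,evpb,kwaa] -> 9 lines: xat hfnoq jkmi apnks ncspi lolwr evpb kwaa mwzfk
Hunk 2: at line 1 remove [jkmi,apnks] add [qruz,whzo] -> 9 lines: xat hfnoq qruz whzo ncspi lolwr evpb kwaa mwzfk
Hunk 3: at line 1 remove [qruz] add [sktub,bkfc,tkqt] -> 11 lines: xat hfnoq sktub bkfc tkqt whzo ncspi lolwr evpb kwaa mwzfk
Hunk 4: at line 3 remove [tkqt,whzo,ncspi] add [aaoa] -> 9 lines: xat hfnoq sktub bkfc aaoa lolwr evpb kwaa mwzfk
Hunk 5: at line 2 remove [bkfc] add [isamk,qcy,zehx] -> 11 lines: xat hfnoq sktub isamk qcy zehx aaoa lolwr evpb kwaa mwzfk
Hunk 6: at line 6 remove [aaoa,lolwr] add [fhfxm] -> 10 lines: xat hfnoq sktub isamk qcy zehx fhfxm evpb kwaa mwzfk
Final line 4: isamk

Answer: isamk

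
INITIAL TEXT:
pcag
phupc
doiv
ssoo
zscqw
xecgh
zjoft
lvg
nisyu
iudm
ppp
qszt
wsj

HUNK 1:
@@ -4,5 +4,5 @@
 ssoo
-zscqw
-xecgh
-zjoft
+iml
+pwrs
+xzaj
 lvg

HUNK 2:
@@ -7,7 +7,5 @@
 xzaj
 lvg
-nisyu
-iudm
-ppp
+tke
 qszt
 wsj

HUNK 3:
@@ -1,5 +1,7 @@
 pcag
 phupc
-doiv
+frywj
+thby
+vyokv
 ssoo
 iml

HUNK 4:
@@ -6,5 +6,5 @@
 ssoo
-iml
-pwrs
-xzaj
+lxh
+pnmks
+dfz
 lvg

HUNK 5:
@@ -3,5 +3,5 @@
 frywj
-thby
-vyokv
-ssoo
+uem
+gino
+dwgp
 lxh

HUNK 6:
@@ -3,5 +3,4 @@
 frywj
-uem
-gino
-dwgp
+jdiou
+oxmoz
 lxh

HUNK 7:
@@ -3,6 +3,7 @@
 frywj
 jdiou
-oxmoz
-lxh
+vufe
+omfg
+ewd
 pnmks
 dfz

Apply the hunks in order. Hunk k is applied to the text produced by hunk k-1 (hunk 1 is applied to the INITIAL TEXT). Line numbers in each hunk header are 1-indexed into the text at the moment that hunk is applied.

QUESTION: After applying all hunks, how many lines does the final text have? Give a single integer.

Hunk 1: at line 4 remove [zscqw,xecgh,zjoft] add [iml,pwrs,xzaj] -> 13 lines: pcag phupc doiv ssoo iml pwrs xzaj lvg nisyu iudm ppp qszt wsj
Hunk 2: at line 7 remove [nisyu,iudm,ppp] add [tke] -> 11 lines: pcag phupc doiv ssoo iml pwrs xzaj lvg tke qszt wsj
Hunk 3: at line 1 remove [doiv] add [frywj,thby,vyokv] -> 13 lines: pcag phupc frywj thby vyokv ssoo iml pwrs xzaj lvg tke qszt wsj
Hunk 4: at line 6 remove [iml,pwrs,xzaj] add [lxh,pnmks,dfz] -> 13 lines: pcag phupc frywj thby vyokv ssoo lxh pnmks dfz lvg tke qszt wsj
Hunk 5: at line 3 remove [thby,vyokv,ssoo] add [uem,gino,dwgp] -> 13 lines: pcag phupc frywj uem gino dwgp lxh pnmks dfz lvg tke qszt wsj
Hunk 6: at line 3 remove [uem,gino,dwgp] add [jdiou,oxmoz] -> 12 lines: pcag phupc frywj jdiou oxmoz lxh pnmks dfz lvg tke qszt wsj
Hunk 7: at line 3 remove [oxmoz,lxh] add [vufe,omfg,ewd] -> 13 lines: pcag phupc frywj jdiou vufe omfg ewd pnmks dfz lvg tke qszt wsj
Final line count: 13

Answer: 13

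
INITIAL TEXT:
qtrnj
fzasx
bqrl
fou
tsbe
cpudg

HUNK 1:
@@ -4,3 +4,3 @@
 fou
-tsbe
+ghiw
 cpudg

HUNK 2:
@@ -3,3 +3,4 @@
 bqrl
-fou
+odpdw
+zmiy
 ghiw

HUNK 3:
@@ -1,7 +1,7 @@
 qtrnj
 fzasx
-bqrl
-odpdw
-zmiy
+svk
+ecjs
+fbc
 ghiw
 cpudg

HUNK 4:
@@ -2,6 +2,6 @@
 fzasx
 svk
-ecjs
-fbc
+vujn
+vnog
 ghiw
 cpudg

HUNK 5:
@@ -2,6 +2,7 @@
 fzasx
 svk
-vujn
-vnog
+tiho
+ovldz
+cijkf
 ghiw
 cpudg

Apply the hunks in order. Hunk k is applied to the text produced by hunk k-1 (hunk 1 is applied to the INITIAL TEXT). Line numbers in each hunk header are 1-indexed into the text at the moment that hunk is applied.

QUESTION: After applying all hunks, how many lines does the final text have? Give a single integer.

Answer: 8

Derivation:
Hunk 1: at line 4 remove [tsbe] add [ghiw] -> 6 lines: qtrnj fzasx bqrl fou ghiw cpudg
Hunk 2: at line 3 remove [fou] add [odpdw,zmiy] -> 7 lines: qtrnj fzasx bqrl odpdw zmiy ghiw cpudg
Hunk 3: at line 1 remove [bqrl,odpdw,zmiy] add [svk,ecjs,fbc] -> 7 lines: qtrnj fzasx svk ecjs fbc ghiw cpudg
Hunk 4: at line 2 remove [ecjs,fbc] add [vujn,vnog] -> 7 lines: qtrnj fzasx svk vujn vnog ghiw cpudg
Hunk 5: at line 2 remove [vujn,vnog] add [tiho,ovldz,cijkf] -> 8 lines: qtrnj fzasx svk tiho ovldz cijkf ghiw cpudg
Final line count: 8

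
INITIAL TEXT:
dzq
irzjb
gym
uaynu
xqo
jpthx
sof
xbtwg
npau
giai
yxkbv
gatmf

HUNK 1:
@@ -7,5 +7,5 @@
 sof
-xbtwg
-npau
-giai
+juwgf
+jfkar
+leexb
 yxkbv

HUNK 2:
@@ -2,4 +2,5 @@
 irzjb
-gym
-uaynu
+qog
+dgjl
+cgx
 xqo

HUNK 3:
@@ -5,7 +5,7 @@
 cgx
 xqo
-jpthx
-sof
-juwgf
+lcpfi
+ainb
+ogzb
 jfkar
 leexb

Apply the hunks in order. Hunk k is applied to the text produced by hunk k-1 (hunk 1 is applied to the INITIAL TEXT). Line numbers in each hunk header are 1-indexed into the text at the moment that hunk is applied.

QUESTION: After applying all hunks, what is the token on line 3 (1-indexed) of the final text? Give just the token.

Answer: qog

Derivation:
Hunk 1: at line 7 remove [xbtwg,npau,giai] add [juwgf,jfkar,leexb] -> 12 lines: dzq irzjb gym uaynu xqo jpthx sof juwgf jfkar leexb yxkbv gatmf
Hunk 2: at line 2 remove [gym,uaynu] add [qog,dgjl,cgx] -> 13 lines: dzq irzjb qog dgjl cgx xqo jpthx sof juwgf jfkar leexb yxkbv gatmf
Hunk 3: at line 5 remove [jpthx,sof,juwgf] add [lcpfi,ainb,ogzb] -> 13 lines: dzq irzjb qog dgjl cgx xqo lcpfi ainb ogzb jfkar leexb yxkbv gatmf
Final line 3: qog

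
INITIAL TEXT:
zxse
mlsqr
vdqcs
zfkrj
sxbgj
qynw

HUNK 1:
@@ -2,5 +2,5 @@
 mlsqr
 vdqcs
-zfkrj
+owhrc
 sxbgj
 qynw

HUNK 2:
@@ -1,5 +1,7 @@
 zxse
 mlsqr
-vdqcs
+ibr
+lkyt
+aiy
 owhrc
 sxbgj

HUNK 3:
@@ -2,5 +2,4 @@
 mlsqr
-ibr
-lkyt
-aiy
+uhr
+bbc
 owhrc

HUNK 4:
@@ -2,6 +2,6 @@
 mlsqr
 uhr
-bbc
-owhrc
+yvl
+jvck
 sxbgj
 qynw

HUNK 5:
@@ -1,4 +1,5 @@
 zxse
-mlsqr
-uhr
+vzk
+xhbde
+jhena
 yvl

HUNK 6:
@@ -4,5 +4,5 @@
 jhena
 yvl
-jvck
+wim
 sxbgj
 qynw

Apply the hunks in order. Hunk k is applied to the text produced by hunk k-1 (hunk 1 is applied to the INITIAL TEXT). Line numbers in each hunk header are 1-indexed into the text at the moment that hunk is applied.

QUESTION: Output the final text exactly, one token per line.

Hunk 1: at line 2 remove [zfkrj] add [owhrc] -> 6 lines: zxse mlsqr vdqcs owhrc sxbgj qynw
Hunk 2: at line 1 remove [vdqcs] add [ibr,lkyt,aiy] -> 8 lines: zxse mlsqr ibr lkyt aiy owhrc sxbgj qynw
Hunk 3: at line 2 remove [ibr,lkyt,aiy] add [uhr,bbc] -> 7 lines: zxse mlsqr uhr bbc owhrc sxbgj qynw
Hunk 4: at line 2 remove [bbc,owhrc] add [yvl,jvck] -> 7 lines: zxse mlsqr uhr yvl jvck sxbgj qynw
Hunk 5: at line 1 remove [mlsqr,uhr] add [vzk,xhbde,jhena] -> 8 lines: zxse vzk xhbde jhena yvl jvck sxbgj qynw
Hunk 6: at line 4 remove [jvck] add [wim] -> 8 lines: zxse vzk xhbde jhena yvl wim sxbgj qynw

Answer: zxse
vzk
xhbde
jhena
yvl
wim
sxbgj
qynw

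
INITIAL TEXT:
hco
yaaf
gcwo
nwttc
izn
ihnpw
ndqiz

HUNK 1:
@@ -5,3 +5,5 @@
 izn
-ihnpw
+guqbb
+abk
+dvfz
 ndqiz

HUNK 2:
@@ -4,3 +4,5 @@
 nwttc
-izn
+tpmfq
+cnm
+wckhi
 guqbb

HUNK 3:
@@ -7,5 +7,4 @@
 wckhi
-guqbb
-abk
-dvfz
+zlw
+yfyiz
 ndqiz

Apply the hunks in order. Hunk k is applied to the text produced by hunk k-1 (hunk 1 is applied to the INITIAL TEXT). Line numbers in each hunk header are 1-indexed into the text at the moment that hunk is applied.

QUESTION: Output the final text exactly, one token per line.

Hunk 1: at line 5 remove [ihnpw] add [guqbb,abk,dvfz] -> 9 lines: hco yaaf gcwo nwttc izn guqbb abk dvfz ndqiz
Hunk 2: at line 4 remove [izn] add [tpmfq,cnm,wckhi] -> 11 lines: hco yaaf gcwo nwttc tpmfq cnm wckhi guqbb abk dvfz ndqiz
Hunk 3: at line 7 remove [guqbb,abk,dvfz] add [zlw,yfyiz] -> 10 lines: hco yaaf gcwo nwttc tpmfq cnm wckhi zlw yfyiz ndqiz

Answer: hco
yaaf
gcwo
nwttc
tpmfq
cnm
wckhi
zlw
yfyiz
ndqiz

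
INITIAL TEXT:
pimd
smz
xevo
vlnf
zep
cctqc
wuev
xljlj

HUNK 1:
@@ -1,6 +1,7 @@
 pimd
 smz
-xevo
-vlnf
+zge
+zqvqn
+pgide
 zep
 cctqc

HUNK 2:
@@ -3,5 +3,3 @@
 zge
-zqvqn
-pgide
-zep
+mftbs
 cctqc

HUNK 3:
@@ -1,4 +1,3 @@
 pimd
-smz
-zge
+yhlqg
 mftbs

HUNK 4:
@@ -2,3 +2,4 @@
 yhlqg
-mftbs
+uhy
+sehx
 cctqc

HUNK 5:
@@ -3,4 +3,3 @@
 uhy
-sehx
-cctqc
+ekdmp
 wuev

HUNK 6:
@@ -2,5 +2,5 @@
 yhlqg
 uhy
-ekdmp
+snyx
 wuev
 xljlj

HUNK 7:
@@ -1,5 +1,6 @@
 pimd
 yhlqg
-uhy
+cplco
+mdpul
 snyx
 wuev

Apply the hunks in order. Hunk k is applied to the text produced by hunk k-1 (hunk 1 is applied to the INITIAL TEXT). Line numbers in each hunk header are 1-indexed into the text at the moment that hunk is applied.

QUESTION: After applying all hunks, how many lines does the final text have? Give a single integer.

Answer: 7

Derivation:
Hunk 1: at line 1 remove [xevo,vlnf] add [zge,zqvqn,pgide] -> 9 lines: pimd smz zge zqvqn pgide zep cctqc wuev xljlj
Hunk 2: at line 3 remove [zqvqn,pgide,zep] add [mftbs] -> 7 lines: pimd smz zge mftbs cctqc wuev xljlj
Hunk 3: at line 1 remove [smz,zge] add [yhlqg] -> 6 lines: pimd yhlqg mftbs cctqc wuev xljlj
Hunk 4: at line 2 remove [mftbs] add [uhy,sehx] -> 7 lines: pimd yhlqg uhy sehx cctqc wuev xljlj
Hunk 5: at line 3 remove [sehx,cctqc] add [ekdmp] -> 6 lines: pimd yhlqg uhy ekdmp wuev xljlj
Hunk 6: at line 2 remove [ekdmp] add [snyx] -> 6 lines: pimd yhlqg uhy snyx wuev xljlj
Hunk 7: at line 1 remove [uhy] add [cplco,mdpul] -> 7 lines: pimd yhlqg cplco mdpul snyx wuev xljlj
Final line count: 7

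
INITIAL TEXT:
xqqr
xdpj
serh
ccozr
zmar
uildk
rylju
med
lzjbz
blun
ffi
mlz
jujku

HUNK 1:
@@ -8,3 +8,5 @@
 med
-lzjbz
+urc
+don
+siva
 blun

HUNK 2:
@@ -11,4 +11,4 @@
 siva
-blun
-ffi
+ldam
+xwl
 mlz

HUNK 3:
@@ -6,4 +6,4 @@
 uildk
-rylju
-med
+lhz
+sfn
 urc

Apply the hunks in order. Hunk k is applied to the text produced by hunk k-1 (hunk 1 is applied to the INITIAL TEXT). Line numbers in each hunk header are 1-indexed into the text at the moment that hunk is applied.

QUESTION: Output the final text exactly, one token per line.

Hunk 1: at line 8 remove [lzjbz] add [urc,don,siva] -> 15 lines: xqqr xdpj serh ccozr zmar uildk rylju med urc don siva blun ffi mlz jujku
Hunk 2: at line 11 remove [blun,ffi] add [ldam,xwl] -> 15 lines: xqqr xdpj serh ccozr zmar uildk rylju med urc don siva ldam xwl mlz jujku
Hunk 3: at line 6 remove [rylju,med] add [lhz,sfn] -> 15 lines: xqqr xdpj serh ccozr zmar uildk lhz sfn urc don siva ldam xwl mlz jujku

Answer: xqqr
xdpj
serh
ccozr
zmar
uildk
lhz
sfn
urc
don
siva
ldam
xwl
mlz
jujku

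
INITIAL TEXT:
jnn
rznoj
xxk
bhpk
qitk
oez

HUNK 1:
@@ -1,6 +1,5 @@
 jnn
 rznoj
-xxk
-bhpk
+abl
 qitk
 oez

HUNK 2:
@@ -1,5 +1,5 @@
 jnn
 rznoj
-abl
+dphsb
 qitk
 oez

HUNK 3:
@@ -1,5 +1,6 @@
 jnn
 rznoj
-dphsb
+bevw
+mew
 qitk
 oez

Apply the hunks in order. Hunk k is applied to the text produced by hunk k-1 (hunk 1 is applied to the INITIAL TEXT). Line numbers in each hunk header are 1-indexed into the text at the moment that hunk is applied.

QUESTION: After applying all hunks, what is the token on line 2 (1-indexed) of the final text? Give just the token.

Hunk 1: at line 1 remove [xxk,bhpk] add [abl] -> 5 lines: jnn rznoj abl qitk oez
Hunk 2: at line 1 remove [abl] add [dphsb] -> 5 lines: jnn rznoj dphsb qitk oez
Hunk 3: at line 1 remove [dphsb] add [bevw,mew] -> 6 lines: jnn rznoj bevw mew qitk oez
Final line 2: rznoj

Answer: rznoj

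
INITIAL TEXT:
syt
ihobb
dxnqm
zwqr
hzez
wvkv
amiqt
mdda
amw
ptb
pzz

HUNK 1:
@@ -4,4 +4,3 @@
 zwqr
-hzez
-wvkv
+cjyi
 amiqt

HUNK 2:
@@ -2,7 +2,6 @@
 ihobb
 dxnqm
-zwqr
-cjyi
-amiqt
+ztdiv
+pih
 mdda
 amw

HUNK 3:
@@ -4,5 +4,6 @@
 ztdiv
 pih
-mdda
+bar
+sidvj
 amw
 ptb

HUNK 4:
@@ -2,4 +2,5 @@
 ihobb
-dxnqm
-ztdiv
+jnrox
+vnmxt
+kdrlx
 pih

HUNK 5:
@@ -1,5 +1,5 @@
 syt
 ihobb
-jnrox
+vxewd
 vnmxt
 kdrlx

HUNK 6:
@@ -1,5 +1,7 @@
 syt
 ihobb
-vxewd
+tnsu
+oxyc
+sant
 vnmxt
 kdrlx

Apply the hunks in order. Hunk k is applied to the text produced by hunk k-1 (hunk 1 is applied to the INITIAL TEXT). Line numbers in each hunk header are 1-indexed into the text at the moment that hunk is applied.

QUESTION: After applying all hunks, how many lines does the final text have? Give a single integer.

Hunk 1: at line 4 remove [hzez,wvkv] add [cjyi] -> 10 lines: syt ihobb dxnqm zwqr cjyi amiqt mdda amw ptb pzz
Hunk 2: at line 2 remove [zwqr,cjyi,amiqt] add [ztdiv,pih] -> 9 lines: syt ihobb dxnqm ztdiv pih mdda amw ptb pzz
Hunk 3: at line 4 remove [mdda] add [bar,sidvj] -> 10 lines: syt ihobb dxnqm ztdiv pih bar sidvj amw ptb pzz
Hunk 4: at line 2 remove [dxnqm,ztdiv] add [jnrox,vnmxt,kdrlx] -> 11 lines: syt ihobb jnrox vnmxt kdrlx pih bar sidvj amw ptb pzz
Hunk 5: at line 1 remove [jnrox] add [vxewd] -> 11 lines: syt ihobb vxewd vnmxt kdrlx pih bar sidvj amw ptb pzz
Hunk 6: at line 1 remove [vxewd] add [tnsu,oxyc,sant] -> 13 lines: syt ihobb tnsu oxyc sant vnmxt kdrlx pih bar sidvj amw ptb pzz
Final line count: 13

Answer: 13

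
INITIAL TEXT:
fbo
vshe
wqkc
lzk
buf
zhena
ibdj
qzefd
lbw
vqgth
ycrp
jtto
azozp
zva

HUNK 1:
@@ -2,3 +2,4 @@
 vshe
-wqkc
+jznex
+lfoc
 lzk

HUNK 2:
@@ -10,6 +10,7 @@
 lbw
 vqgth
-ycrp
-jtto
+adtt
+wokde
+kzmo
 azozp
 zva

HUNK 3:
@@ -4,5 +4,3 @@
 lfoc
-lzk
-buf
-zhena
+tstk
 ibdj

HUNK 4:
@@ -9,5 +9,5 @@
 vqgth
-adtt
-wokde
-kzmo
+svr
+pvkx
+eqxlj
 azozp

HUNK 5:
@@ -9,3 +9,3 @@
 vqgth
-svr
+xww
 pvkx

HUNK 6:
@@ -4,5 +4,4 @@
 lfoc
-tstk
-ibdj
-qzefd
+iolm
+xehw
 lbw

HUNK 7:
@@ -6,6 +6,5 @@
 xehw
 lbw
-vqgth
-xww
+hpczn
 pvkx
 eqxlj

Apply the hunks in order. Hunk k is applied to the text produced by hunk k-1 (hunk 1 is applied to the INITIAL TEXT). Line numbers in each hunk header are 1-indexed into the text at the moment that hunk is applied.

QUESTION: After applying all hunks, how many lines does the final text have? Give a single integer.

Hunk 1: at line 2 remove [wqkc] add [jznex,lfoc] -> 15 lines: fbo vshe jznex lfoc lzk buf zhena ibdj qzefd lbw vqgth ycrp jtto azozp zva
Hunk 2: at line 10 remove [ycrp,jtto] add [adtt,wokde,kzmo] -> 16 lines: fbo vshe jznex lfoc lzk buf zhena ibdj qzefd lbw vqgth adtt wokde kzmo azozp zva
Hunk 3: at line 4 remove [lzk,buf,zhena] add [tstk] -> 14 lines: fbo vshe jznex lfoc tstk ibdj qzefd lbw vqgth adtt wokde kzmo azozp zva
Hunk 4: at line 9 remove [adtt,wokde,kzmo] add [svr,pvkx,eqxlj] -> 14 lines: fbo vshe jznex lfoc tstk ibdj qzefd lbw vqgth svr pvkx eqxlj azozp zva
Hunk 5: at line 9 remove [svr] add [xww] -> 14 lines: fbo vshe jznex lfoc tstk ibdj qzefd lbw vqgth xww pvkx eqxlj azozp zva
Hunk 6: at line 4 remove [tstk,ibdj,qzefd] add [iolm,xehw] -> 13 lines: fbo vshe jznex lfoc iolm xehw lbw vqgth xww pvkx eqxlj azozp zva
Hunk 7: at line 6 remove [vqgth,xww] add [hpczn] -> 12 lines: fbo vshe jznex lfoc iolm xehw lbw hpczn pvkx eqxlj azozp zva
Final line count: 12

Answer: 12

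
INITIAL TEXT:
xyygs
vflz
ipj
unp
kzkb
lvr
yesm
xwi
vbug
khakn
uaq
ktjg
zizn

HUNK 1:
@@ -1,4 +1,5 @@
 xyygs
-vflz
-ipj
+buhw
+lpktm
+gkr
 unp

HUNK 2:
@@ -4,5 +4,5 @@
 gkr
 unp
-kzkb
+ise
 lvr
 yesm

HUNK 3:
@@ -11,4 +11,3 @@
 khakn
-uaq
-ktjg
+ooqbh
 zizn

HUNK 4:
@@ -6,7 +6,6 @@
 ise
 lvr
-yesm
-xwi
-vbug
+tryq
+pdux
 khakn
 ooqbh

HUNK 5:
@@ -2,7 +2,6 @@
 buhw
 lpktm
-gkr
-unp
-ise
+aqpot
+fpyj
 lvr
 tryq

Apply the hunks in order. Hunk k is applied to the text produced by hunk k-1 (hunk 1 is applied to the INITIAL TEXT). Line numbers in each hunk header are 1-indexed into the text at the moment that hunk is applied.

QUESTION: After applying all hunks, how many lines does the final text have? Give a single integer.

Hunk 1: at line 1 remove [vflz,ipj] add [buhw,lpktm,gkr] -> 14 lines: xyygs buhw lpktm gkr unp kzkb lvr yesm xwi vbug khakn uaq ktjg zizn
Hunk 2: at line 4 remove [kzkb] add [ise] -> 14 lines: xyygs buhw lpktm gkr unp ise lvr yesm xwi vbug khakn uaq ktjg zizn
Hunk 3: at line 11 remove [uaq,ktjg] add [ooqbh] -> 13 lines: xyygs buhw lpktm gkr unp ise lvr yesm xwi vbug khakn ooqbh zizn
Hunk 4: at line 6 remove [yesm,xwi,vbug] add [tryq,pdux] -> 12 lines: xyygs buhw lpktm gkr unp ise lvr tryq pdux khakn ooqbh zizn
Hunk 5: at line 2 remove [gkr,unp,ise] add [aqpot,fpyj] -> 11 lines: xyygs buhw lpktm aqpot fpyj lvr tryq pdux khakn ooqbh zizn
Final line count: 11

Answer: 11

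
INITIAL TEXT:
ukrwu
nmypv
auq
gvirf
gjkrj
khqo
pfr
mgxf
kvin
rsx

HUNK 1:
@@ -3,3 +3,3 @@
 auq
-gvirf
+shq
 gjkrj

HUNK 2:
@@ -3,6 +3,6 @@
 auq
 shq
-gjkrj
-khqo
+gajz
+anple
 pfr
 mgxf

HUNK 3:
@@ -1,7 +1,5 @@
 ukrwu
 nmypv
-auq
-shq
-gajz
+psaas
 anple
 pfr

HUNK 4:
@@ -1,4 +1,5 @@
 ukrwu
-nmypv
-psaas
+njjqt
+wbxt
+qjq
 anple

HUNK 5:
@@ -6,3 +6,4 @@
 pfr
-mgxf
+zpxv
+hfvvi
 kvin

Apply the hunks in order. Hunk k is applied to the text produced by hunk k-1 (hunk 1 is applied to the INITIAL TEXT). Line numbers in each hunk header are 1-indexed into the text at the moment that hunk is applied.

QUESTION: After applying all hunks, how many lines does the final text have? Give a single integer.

Answer: 10

Derivation:
Hunk 1: at line 3 remove [gvirf] add [shq] -> 10 lines: ukrwu nmypv auq shq gjkrj khqo pfr mgxf kvin rsx
Hunk 2: at line 3 remove [gjkrj,khqo] add [gajz,anple] -> 10 lines: ukrwu nmypv auq shq gajz anple pfr mgxf kvin rsx
Hunk 3: at line 1 remove [auq,shq,gajz] add [psaas] -> 8 lines: ukrwu nmypv psaas anple pfr mgxf kvin rsx
Hunk 4: at line 1 remove [nmypv,psaas] add [njjqt,wbxt,qjq] -> 9 lines: ukrwu njjqt wbxt qjq anple pfr mgxf kvin rsx
Hunk 5: at line 6 remove [mgxf] add [zpxv,hfvvi] -> 10 lines: ukrwu njjqt wbxt qjq anple pfr zpxv hfvvi kvin rsx
Final line count: 10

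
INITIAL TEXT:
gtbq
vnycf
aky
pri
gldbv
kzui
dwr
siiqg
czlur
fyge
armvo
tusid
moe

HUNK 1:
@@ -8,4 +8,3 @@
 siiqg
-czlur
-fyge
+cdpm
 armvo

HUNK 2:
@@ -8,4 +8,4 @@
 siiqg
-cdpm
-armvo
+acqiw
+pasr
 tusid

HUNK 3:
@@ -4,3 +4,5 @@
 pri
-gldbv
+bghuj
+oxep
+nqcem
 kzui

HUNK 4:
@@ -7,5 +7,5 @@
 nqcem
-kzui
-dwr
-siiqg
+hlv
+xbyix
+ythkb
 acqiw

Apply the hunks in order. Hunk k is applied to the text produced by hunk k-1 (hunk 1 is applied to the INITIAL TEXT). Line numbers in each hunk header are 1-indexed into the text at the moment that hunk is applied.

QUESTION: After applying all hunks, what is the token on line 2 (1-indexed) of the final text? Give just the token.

Hunk 1: at line 8 remove [czlur,fyge] add [cdpm] -> 12 lines: gtbq vnycf aky pri gldbv kzui dwr siiqg cdpm armvo tusid moe
Hunk 2: at line 8 remove [cdpm,armvo] add [acqiw,pasr] -> 12 lines: gtbq vnycf aky pri gldbv kzui dwr siiqg acqiw pasr tusid moe
Hunk 3: at line 4 remove [gldbv] add [bghuj,oxep,nqcem] -> 14 lines: gtbq vnycf aky pri bghuj oxep nqcem kzui dwr siiqg acqiw pasr tusid moe
Hunk 4: at line 7 remove [kzui,dwr,siiqg] add [hlv,xbyix,ythkb] -> 14 lines: gtbq vnycf aky pri bghuj oxep nqcem hlv xbyix ythkb acqiw pasr tusid moe
Final line 2: vnycf

Answer: vnycf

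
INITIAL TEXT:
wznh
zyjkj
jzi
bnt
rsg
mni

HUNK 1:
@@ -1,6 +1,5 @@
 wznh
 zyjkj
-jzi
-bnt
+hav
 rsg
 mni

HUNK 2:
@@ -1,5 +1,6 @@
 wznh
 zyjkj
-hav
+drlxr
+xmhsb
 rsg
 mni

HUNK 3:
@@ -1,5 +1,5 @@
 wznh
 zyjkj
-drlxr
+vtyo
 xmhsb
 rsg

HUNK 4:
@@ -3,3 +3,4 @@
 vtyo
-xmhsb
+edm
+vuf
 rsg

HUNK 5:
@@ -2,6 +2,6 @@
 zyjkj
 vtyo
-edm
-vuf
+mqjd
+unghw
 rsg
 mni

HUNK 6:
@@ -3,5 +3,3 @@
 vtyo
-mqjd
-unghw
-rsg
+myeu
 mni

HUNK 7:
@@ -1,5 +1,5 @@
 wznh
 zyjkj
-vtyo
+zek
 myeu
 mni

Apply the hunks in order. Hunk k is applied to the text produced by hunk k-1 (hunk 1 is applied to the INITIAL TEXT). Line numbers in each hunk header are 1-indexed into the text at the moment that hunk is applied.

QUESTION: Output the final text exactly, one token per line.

Hunk 1: at line 1 remove [jzi,bnt] add [hav] -> 5 lines: wznh zyjkj hav rsg mni
Hunk 2: at line 1 remove [hav] add [drlxr,xmhsb] -> 6 lines: wznh zyjkj drlxr xmhsb rsg mni
Hunk 3: at line 1 remove [drlxr] add [vtyo] -> 6 lines: wznh zyjkj vtyo xmhsb rsg mni
Hunk 4: at line 3 remove [xmhsb] add [edm,vuf] -> 7 lines: wznh zyjkj vtyo edm vuf rsg mni
Hunk 5: at line 2 remove [edm,vuf] add [mqjd,unghw] -> 7 lines: wznh zyjkj vtyo mqjd unghw rsg mni
Hunk 6: at line 3 remove [mqjd,unghw,rsg] add [myeu] -> 5 lines: wznh zyjkj vtyo myeu mni
Hunk 7: at line 1 remove [vtyo] add [zek] -> 5 lines: wznh zyjkj zek myeu mni

Answer: wznh
zyjkj
zek
myeu
mni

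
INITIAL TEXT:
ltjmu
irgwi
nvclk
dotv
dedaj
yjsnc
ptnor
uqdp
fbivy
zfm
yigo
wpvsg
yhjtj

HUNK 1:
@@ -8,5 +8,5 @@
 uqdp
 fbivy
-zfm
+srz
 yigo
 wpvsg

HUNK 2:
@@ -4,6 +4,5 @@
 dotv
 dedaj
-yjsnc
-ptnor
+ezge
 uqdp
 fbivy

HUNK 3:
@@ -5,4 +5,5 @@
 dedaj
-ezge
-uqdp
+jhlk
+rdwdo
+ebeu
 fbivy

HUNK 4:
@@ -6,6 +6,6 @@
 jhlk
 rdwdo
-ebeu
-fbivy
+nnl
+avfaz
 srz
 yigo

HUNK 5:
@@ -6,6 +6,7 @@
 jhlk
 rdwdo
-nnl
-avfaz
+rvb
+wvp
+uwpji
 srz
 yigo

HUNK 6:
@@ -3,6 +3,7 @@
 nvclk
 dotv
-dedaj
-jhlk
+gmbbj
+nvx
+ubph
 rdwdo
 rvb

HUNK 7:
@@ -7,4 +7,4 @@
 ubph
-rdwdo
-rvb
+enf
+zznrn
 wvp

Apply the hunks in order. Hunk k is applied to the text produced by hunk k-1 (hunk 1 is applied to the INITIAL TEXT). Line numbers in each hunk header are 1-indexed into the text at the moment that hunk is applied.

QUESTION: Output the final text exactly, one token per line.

Answer: ltjmu
irgwi
nvclk
dotv
gmbbj
nvx
ubph
enf
zznrn
wvp
uwpji
srz
yigo
wpvsg
yhjtj

Derivation:
Hunk 1: at line 8 remove [zfm] add [srz] -> 13 lines: ltjmu irgwi nvclk dotv dedaj yjsnc ptnor uqdp fbivy srz yigo wpvsg yhjtj
Hunk 2: at line 4 remove [yjsnc,ptnor] add [ezge] -> 12 lines: ltjmu irgwi nvclk dotv dedaj ezge uqdp fbivy srz yigo wpvsg yhjtj
Hunk 3: at line 5 remove [ezge,uqdp] add [jhlk,rdwdo,ebeu] -> 13 lines: ltjmu irgwi nvclk dotv dedaj jhlk rdwdo ebeu fbivy srz yigo wpvsg yhjtj
Hunk 4: at line 6 remove [ebeu,fbivy] add [nnl,avfaz] -> 13 lines: ltjmu irgwi nvclk dotv dedaj jhlk rdwdo nnl avfaz srz yigo wpvsg yhjtj
Hunk 5: at line 6 remove [nnl,avfaz] add [rvb,wvp,uwpji] -> 14 lines: ltjmu irgwi nvclk dotv dedaj jhlk rdwdo rvb wvp uwpji srz yigo wpvsg yhjtj
Hunk 6: at line 3 remove [dedaj,jhlk] add [gmbbj,nvx,ubph] -> 15 lines: ltjmu irgwi nvclk dotv gmbbj nvx ubph rdwdo rvb wvp uwpji srz yigo wpvsg yhjtj
Hunk 7: at line 7 remove [rdwdo,rvb] add [enf,zznrn] -> 15 lines: ltjmu irgwi nvclk dotv gmbbj nvx ubph enf zznrn wvp uwpji srz yigo wpvsg yhjtj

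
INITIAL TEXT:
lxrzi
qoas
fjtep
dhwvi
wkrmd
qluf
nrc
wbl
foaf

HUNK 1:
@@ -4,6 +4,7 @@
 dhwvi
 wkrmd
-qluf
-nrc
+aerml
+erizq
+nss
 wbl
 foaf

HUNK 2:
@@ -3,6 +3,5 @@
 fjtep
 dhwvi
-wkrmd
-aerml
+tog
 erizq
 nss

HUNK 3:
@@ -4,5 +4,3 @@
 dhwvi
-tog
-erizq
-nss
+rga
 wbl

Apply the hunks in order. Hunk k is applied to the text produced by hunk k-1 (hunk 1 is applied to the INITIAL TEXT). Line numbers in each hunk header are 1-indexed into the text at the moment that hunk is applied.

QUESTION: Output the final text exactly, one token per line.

Answer: lxrzi
qoas
fjtep
dhwvi
rga
wbl
foaf

Derivation:
Hunk 1: at line 4 remove [qluf,nrc] add [aerml,erizq,nss] -> 10 lines: lxrzi qoas fjtep dhwvi wkrmd aerml erizq nss wbl foaf
Hunk 2: at line 3 remove [wkrmd,aerml] add [tog] -> 9 lines: lxrzi qoas fjtep dhwvi tog erizq nss wbl foaf
Hunk 3: at line 4 remove [tog,erizq,nss] add [rga] -> 7 lines: lxrzi qoas fjtep dhwvi rga wbl foaf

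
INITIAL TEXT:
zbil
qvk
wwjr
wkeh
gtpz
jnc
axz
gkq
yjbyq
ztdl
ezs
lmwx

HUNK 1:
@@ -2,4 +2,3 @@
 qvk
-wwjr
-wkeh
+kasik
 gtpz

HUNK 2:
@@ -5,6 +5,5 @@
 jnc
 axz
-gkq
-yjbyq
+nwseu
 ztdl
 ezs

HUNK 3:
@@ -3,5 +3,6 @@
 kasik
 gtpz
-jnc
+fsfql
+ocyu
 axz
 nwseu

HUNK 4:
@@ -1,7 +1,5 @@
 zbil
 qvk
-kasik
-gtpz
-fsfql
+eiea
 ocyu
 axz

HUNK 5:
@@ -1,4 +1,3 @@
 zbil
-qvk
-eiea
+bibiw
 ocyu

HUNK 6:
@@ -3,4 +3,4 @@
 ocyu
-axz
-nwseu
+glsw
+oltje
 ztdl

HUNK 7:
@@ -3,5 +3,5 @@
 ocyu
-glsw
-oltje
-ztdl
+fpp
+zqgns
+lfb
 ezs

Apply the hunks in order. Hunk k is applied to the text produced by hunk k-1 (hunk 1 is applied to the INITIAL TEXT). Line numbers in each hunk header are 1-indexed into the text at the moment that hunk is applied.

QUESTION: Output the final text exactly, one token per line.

Hunk 1: at line 2 remove [wwjr,wkeh] add [kasik] -> 11 lines: zbil qvk kasik gtpz jnc axz gkq yjbyq ztdl ezs lmwx
Hunk 2: at line 5 remove [gkq,yjbyq] add [nwseu] -> 10 lines: zbil qvk kasik gtpz jnc axz nwseu ztdl ezs lmwx
Hunk 3: at line 3 remove [jnc] add [fsfql,ocyu] -> 11 lines: zbil qvk kasik gtpz fsfql ocyu axz nwseu ztdl ezs lmwx
Hunk 4: at line 1 remove [kasik,gtpz,fsfql] add [eiea] -> 9 lines: zbil qvk eiea ocyu axz nwseu ztdl ezs lmwx
Hunk 5: at line 1 remove [qvk,eiea] add [bibiw] -> 8 lines: zbil bibiw ocyu axz nwseu ztdl ezs lmwx
Hunk 6: at line 3 remove [axz,nwseu] add [glsw,oltje] -> 8 lines: zbil bibiw ocyu glsw oltje ztdl ezs lmwx
Hunk 7: at line 3 remove [glsw,oltje,ztdl] add [fpp,zqgns,lfb] -> 8 lines: zbil bibiw ocyu fpp zqgns lfb ezs lmwx

Answer: zbil
bibiw
ocyu
fpp
zqgns
lfb
ezs
lmwx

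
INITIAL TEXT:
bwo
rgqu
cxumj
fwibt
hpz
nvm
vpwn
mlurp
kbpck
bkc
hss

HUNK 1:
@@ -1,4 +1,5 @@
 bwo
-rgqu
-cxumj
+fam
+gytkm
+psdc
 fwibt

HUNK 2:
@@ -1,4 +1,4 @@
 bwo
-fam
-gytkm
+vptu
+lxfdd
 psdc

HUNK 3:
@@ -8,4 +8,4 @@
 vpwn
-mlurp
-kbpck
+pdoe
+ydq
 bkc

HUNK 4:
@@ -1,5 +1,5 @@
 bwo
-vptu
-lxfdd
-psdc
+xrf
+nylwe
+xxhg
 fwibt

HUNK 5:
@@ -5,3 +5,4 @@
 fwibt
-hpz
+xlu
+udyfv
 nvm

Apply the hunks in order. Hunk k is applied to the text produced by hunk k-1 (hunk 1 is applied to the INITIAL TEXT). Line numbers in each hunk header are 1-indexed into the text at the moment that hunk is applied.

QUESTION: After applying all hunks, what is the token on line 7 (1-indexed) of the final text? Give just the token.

Answer: udyfv

Derivation:
Hunk 1: at line 1 remove [rgqu,cxumj] add [fam,gytkm,psdc] -> 12 lines: bwo fam gytkm psdc fwibt hpz nvm vpwn mlurp kbpck bkc hss
Hunk 2: at line 1 remove [fam,gytkm] add [vptu,lxfdd] -> 12 lines: bwo vptu lxfdd psdc fwibt hpz nvm vpwn mlurp kbpck bkc hss
Hunk 3: at line 8 remove [mlurp,kbpck] add [pdoe,ydq] -> 12 lines: bwo vptu lxfdd psdc fwibt hpz nvm vpwn pdoe ydq bkc hss
Hunk 4: at line 1 remove [vptu,lxfdd,psdc] add [xrf,nylwe,xxhg] -> 12 lines: bwo xrf nylwe xxhg fwibt hpz nvm vpwn pdoe ydq bkc hss
Hunk 5: at line 5 remove [hpz] add [xlu,udyfv] -> 13 lines: bwo xrf nylwe xxhg fwibt xlu udyfv nvm vpwn pdoe ydq bkc hss
Final line 7: udyfv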